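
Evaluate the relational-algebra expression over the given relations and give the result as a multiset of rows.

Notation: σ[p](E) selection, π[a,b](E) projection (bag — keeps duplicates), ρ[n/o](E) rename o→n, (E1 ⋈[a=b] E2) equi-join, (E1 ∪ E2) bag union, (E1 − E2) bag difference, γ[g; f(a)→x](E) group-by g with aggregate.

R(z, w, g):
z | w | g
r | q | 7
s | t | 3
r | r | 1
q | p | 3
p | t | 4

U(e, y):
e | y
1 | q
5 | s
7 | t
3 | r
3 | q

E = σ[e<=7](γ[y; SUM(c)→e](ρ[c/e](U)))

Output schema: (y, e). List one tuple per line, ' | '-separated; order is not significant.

Row counts bottom-up:
  U → 5
  ρ[c/e](U) → 5
  γ[y; SUM(c)→e](ρ[c/e](U)) → 4
  σ[e<=7](γ[y; SUM(c)→e](ρ[c/e](U))) → 4

== RESULT ==
y | e
q | 4
r | 3
s | 5
t | 7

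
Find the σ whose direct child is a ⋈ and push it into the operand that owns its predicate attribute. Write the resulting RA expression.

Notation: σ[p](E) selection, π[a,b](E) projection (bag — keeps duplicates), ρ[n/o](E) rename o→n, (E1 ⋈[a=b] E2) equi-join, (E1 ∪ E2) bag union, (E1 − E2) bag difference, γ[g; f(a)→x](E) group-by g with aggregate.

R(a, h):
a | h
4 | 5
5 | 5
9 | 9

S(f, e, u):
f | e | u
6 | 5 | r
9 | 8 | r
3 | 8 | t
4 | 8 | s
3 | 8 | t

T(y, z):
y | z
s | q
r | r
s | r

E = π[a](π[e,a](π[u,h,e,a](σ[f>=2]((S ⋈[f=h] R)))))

σ filters on f, owned by the left side.
E' = π[a](π[e,a](π[u,h,e,a]((σ[f>=2](S) ⋈[f=h] R))))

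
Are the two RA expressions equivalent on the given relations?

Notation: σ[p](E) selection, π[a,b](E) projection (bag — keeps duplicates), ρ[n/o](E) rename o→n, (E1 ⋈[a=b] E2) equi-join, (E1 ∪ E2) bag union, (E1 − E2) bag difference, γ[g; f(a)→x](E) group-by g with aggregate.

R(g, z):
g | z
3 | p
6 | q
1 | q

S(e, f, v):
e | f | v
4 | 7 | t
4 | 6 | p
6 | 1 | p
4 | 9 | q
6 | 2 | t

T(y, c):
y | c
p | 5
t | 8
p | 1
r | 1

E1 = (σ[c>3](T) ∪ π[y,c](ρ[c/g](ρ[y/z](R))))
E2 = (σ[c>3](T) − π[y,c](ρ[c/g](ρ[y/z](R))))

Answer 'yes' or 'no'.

E1 row counts bottom-up:
  T → 4
  σ[c>3](T) → 2
  R → 3
  ρ[y/z](R) → 3
  ρ[c/g](ρ[y/z](R)) → 3
  π[y,c](ρ[c/g](ρ[y/z](R))) → 3
  (σ[c>3](T) ∪ π[y,c](ρ[c/g](ρ[y/z](R)))) → 5
E2 row counts bottom-up:
  T → 4
  σ[c>3](T) → 2
  R → 3
  ρ[y/z](R) → 3
  ρ[c/g](ρ[y/z](R)) → 3
  π[y,c](ρ[c/g](ρ[y/z](R))) → 3
  (σ[c>3](T) − π[y,c](ρ[c/g](ρ[y/z](R)))) → 2

E1 result:
y | c
p | 3
p | 5
q | 1
q | 6
t | 8
E2 result:
y | c
p | 5
t | 8
Witness: ('q', 6) appears 1× in E1 but 0× in E2.

no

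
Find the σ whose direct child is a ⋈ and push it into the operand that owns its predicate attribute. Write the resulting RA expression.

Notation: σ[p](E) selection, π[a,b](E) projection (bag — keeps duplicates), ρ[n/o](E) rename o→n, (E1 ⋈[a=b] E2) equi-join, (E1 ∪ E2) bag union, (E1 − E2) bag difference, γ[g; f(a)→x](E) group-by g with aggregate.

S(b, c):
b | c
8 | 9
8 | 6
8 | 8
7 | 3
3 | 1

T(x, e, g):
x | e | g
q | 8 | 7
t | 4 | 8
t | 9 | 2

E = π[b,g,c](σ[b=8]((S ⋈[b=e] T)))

σ filters on b, owned by the left side.
E' = π[b,g,c]((σ[b=8](S) ⋈[b=e] T))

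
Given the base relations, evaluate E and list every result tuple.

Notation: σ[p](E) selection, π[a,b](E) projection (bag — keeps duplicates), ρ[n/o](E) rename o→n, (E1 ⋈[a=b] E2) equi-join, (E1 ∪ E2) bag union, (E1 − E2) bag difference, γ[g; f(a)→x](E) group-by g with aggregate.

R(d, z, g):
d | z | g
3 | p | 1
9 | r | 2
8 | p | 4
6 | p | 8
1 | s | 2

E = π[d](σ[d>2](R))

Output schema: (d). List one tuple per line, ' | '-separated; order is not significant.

Subexpression sizes:
  R → 5
  σ[d>2](R) → 4
  π[d](σ[d>2](R)) → 4

== RESULT ==
d
3
6
8
9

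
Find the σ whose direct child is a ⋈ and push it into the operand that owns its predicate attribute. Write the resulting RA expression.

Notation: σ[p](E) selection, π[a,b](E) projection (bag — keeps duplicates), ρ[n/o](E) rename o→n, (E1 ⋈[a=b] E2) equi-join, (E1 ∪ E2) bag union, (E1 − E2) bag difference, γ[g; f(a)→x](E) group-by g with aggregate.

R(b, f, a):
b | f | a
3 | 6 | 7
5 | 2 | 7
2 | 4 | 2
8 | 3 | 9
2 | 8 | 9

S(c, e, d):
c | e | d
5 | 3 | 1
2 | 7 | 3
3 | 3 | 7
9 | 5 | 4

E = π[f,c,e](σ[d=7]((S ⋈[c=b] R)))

σ filters on d, owned by the left side.
E' = π[f,c,e]((σ[d=7](S) ⋈[c=b] R))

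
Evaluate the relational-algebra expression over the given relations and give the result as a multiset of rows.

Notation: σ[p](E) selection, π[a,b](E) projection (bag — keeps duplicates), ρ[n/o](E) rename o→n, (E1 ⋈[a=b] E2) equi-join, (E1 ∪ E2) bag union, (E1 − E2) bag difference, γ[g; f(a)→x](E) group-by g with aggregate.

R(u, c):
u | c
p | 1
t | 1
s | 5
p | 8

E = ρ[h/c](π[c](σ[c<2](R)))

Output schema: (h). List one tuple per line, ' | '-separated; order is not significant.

Per-node cardinality:
  R → 4
  σ[c<2](R) → 2
  π[c](σ[c<2](R)) → 2
  ρ[h/c](π[c](σ[c<2](R))) → 2

== RESULT ==
h
1
1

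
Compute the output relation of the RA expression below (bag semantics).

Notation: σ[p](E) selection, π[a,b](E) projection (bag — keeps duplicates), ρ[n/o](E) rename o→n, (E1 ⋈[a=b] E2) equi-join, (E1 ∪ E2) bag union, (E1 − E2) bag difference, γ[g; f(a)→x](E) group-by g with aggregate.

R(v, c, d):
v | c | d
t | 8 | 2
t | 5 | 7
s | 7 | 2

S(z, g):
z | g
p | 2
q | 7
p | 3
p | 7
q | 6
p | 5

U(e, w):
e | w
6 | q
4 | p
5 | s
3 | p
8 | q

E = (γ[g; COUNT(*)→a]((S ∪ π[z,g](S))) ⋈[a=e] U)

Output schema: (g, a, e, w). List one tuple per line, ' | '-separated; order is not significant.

Stepwise |·|:
  S → 6
  S → 6
  π[z,g](S) → 6
  (S ∪ π[z,g](S)) → 12
  γ[g; COUNT(*)→a]((S ∪ π[z,g](S))) → 5
  U → 5
  (γ[g; COUNT(*)→a]((S ∪ π[z,g](S))) ⋈[a=e] U) → 1

== RESULT ==
g | a | e | w
7 | 4 | 4 | p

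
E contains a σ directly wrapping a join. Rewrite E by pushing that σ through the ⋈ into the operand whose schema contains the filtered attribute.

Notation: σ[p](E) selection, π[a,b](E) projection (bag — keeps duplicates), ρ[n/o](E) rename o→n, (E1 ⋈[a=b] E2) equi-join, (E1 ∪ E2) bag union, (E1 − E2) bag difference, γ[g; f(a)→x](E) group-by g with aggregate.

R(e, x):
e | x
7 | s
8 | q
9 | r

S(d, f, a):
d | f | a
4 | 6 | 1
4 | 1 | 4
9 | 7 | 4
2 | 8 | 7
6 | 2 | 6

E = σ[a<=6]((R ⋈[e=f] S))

σ filters on a, owned by the right side.
E' = (R ⋈[e=f] σ[a<=6](S))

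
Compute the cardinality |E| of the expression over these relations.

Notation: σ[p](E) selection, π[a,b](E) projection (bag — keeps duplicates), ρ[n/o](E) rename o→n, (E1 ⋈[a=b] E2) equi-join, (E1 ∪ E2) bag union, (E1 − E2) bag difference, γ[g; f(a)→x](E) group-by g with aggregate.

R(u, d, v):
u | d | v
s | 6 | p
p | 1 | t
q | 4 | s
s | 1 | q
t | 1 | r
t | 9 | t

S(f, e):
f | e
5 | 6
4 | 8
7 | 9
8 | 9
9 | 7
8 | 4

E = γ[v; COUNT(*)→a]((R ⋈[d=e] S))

Per-node cardinality:
  R → 6
  S → 6
  (R ⋈[d=e] S) → 4
  γ[v; COUNT(*)→a]((R ⋈[d=e] S)) → 3

|E| = 3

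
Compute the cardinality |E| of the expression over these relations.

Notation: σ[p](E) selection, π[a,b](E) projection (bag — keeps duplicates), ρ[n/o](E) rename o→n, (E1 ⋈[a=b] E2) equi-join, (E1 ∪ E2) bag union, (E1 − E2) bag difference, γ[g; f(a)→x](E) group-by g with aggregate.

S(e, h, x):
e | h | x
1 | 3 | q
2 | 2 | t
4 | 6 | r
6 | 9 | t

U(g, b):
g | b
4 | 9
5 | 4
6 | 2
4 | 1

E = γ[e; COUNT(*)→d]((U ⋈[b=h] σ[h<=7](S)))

Row counts bottom-up:
  U → 4
  S → 4
  σ[h<=7](S) → 3
  (U ⋈[b=h] σ[h<=7](S)) → 1
  γ[e; COUNT(*)→d]((U ⋈[b=h] σ[h<=7](S))) → 1

|E| = 1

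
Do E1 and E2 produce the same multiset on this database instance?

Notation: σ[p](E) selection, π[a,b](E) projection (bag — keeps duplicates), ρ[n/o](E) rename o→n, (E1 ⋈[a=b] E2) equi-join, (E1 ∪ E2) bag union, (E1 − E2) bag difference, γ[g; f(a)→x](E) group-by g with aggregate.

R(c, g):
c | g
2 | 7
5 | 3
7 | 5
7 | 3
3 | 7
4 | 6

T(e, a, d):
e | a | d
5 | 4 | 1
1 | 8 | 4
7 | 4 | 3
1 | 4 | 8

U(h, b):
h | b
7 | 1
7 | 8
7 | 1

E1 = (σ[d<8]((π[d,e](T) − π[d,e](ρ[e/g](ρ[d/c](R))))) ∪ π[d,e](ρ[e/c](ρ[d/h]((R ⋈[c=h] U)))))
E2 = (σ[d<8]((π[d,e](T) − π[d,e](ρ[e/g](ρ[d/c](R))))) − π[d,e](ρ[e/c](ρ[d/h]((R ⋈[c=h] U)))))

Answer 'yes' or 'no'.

E1 per-node cardinality:
  T → 4
  π[d,e](T) → 4
  R → 6
  ρ[d/c](R) → 6
  ρ[e/g](ρ[d/c](R)) → 6
  π[d,e](ρ[e/g](ρ[d/c](R))) → 6
  (π[d,e](T) − π[d,e](ρ[e/g](ρ[d/c](R)))) → 3
  σ[d<8]((π[d,e](T) − π[d,e](ρ[e/g](ρ[d/c](R))))) → 2
  R → 6
  U → 3
  (R ⋈[c=h] U) → 6
  ρ[d/h]((R ⋈[c=h] U)) → 6
  ρ[e/c](ρ[d/h]((R ⋈[c=h] U))) → 6
  π[d,e](ρ[e/c](ρ[d/h]((R ⋈[c=h] U)))) → 6
  (σ[d<8]((π[d,e](T) − π[d,e](ρ[e/g](ρ[d/c](R))))) ∪ π[d,e](ρ[e/c](ρ[d/h]((R ⋈[c=h] U))))) → 8
E2 per-node cardinality:
  T → 4
  π[d,e](T) → 4
  R → 6
  ρ[d/c](R) → 6
  ρ[e/g](ρ[d/c](R)) → 6
  π[d,e](ρ[e/g](ρ[d/c](R))) → 6
  (π[d,e](T) − π[d,e](ρ[e/g](ρ[d/c](R)))) → 3
  σ[d<8]((π[d,e](T) − π[d,e](ρ[e/g](ρ[d/c](R))))) → 2
  R → 6
  U → 3
  (R ⋈[c=h] U) → 6
  ρ[d/h]((R ⋈[c=h] U)) → 6
  ρ[e/c](ρ[d/h]((R ⋈[c=h] U))) → 6
  π[d,e](ρ[e/c](ρ[d/h]((R ⋈[c=h] U)))) → 6
  (σ[d<8]((π[d,e](T) − π[d,e](ρ[e/g](ρ[d/c](R))))) − π[d,e](ρ[e/c](ρ[d/h]((R ⋈[c=h] U))))) → 2

E1 result:
d | e
1 | 5
4 | 1
7 | 7
7 | 7
7 | 7
7 | 7
7 | 7
7 | 7
E2 result:
d | e
1 | 5
4 | 1
Witness: (7, 7) appears 6× in E1 but 0× in E2.

no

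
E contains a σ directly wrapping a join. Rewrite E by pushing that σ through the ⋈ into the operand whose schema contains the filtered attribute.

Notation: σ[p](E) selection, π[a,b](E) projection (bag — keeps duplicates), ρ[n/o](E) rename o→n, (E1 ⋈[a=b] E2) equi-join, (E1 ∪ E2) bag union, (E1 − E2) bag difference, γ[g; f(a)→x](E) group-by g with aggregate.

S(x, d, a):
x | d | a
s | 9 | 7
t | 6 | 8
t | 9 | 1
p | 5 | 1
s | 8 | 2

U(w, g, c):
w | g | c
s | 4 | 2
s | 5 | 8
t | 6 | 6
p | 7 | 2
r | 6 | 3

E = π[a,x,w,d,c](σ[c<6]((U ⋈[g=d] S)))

σ filters on c, owned by the left side.
E' = π[a,x,w,d,c]((σ[c<6](U) ⋈[g=d] S))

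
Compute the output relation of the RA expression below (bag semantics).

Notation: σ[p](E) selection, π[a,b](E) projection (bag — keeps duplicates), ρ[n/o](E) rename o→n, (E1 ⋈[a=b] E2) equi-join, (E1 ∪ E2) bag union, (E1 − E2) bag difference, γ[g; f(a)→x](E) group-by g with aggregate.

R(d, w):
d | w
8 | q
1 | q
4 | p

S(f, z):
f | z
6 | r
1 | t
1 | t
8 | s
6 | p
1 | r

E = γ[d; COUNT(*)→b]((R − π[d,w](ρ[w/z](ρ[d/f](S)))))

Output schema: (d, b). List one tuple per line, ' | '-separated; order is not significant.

Per-node cardinality:
  R → 3
  S → 6
  ρ[d/f](S) → 6
  ρ[w/z](ρ[d/f](S)) → 6
  π[d,w](ρ[w/z](ρ[d/f](S))) → 6
  (R − π[d,w](ρ[w/z](ρ[d/f](S)))) → 3
  γ[d; COUNT(*)→b]((R − π[d,w](ρ[w/z](ρ[d/f](S))))) → 3

== RESULT ==
d | b
1 | 1
4 | 1
8 | 1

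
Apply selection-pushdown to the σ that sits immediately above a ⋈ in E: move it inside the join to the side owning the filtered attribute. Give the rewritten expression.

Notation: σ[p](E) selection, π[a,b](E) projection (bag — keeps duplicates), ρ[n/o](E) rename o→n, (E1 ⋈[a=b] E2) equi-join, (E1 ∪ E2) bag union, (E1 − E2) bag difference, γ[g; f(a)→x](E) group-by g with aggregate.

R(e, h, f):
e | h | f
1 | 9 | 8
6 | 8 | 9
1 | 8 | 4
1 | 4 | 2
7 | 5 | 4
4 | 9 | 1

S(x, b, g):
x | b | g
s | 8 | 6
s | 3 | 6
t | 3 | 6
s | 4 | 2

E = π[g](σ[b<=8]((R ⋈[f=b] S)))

σ filters on b, owned by the right side.
E' = π[g]((R ⋈[f=b] σ[b<=8](S)))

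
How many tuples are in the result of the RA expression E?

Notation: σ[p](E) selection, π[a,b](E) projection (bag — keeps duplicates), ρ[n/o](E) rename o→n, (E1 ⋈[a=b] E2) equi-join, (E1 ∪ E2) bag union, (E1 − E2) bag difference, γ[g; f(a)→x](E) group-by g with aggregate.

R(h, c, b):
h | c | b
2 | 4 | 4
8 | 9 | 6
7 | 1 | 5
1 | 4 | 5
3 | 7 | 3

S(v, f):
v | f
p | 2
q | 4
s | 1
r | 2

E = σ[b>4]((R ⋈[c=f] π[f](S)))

Per-node cardinality:
  R → 5
  S → 4
  π[f](S) → 4
  (R ⋈[c=f] π[f](S)) → 3
  σ[b>4]((R ⋈[c=f] π[f](S))) → 2

|E| = 2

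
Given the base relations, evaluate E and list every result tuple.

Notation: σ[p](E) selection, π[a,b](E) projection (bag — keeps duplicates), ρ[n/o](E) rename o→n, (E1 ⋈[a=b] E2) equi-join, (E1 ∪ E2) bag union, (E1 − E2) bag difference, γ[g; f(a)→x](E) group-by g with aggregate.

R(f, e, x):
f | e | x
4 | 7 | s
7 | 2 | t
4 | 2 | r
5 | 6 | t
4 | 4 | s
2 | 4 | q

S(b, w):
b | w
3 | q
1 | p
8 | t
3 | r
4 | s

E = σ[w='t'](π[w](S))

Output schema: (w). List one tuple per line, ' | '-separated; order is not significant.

Per-node cardinality:
  S → 5
  π[w](S) → 5
  σ[w='t'](π[w](S)) → 1

== RESULT ==
w
t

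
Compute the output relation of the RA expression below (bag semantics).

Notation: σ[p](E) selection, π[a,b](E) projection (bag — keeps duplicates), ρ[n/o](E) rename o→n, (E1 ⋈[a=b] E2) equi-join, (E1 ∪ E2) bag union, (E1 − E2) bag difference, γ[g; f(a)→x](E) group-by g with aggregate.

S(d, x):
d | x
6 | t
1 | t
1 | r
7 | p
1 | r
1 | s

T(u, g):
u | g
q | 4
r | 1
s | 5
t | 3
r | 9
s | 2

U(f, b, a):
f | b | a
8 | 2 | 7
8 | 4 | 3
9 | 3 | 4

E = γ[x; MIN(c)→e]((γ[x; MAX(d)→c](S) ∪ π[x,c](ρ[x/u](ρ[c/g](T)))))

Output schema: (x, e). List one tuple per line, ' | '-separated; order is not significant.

Subexpression sizes:
  S → 6
  γ[x; MAX(d)→c](S) → 4
  T → 6
  ρ[c/g](T) → 6
  ρ[x/u](ρ[c/g](T)) → 6
  π[x,c](ρ[x/u](ρ[c/g](T))) → 6
  (γ[x; MAX(d)→c](S) ∪ π[x,c](ρ[x/u](ρ[c/g](T)))) → 10
  γ[x; MIN(c)→e]((γ[x; MAX(d)→c](S) ∪ π[x,c](ρ[x/u](ρ[c/g](T))))) → 5

== RESULT ==
x | e
p | 7
q | 4
r | 1
s | 1
t | 3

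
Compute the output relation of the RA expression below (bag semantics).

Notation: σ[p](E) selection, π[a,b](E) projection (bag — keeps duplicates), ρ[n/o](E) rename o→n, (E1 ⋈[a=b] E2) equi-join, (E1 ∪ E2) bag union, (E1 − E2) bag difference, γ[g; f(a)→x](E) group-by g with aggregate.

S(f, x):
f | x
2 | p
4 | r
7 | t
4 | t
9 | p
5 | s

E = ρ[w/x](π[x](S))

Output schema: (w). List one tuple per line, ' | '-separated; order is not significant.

Per-node cardinality:
  S → 6
  π[x](S) → 6
  ρ[w/x](π[x](S)) → 6

== RESULT ==
w
p
p
r
s
t
t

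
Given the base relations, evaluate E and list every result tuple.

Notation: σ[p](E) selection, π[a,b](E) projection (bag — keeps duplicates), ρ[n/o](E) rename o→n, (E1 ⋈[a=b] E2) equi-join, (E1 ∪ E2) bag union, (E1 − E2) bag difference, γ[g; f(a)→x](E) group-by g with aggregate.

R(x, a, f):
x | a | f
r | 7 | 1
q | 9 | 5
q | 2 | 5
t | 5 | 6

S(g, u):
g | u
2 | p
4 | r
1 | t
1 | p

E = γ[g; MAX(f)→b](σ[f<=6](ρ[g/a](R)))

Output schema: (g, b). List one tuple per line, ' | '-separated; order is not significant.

Per-node cardinality:
  R → 4
  ρ[g/a](R) → 4
  σ[f<=6](ρ[g/a](R)) → 4
  γ[g; MAX(f)→b](σ[f<=6](ρ[g/a](R))) → 4

== RESULT ==
g | b
2 | 5
5 | 6
7 | 1
9 | 5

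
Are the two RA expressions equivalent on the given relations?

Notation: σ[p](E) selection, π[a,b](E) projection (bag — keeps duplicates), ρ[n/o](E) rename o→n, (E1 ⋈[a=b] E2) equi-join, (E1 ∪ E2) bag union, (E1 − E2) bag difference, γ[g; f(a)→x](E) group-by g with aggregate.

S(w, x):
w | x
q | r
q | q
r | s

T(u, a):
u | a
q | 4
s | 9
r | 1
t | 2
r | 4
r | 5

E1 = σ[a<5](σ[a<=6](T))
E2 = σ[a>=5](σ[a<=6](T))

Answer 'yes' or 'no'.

E1 row counts bottom-up:
  T → 6
  σ[a<=6](T) → 5
  σ[a<5](σ[a<=6](T)) → 4
E2 row counts bottom-up:
  T → 6
  σ[a<=6](T) → 5
  σ[a>=5](σ[a<=6](T)) → 1

E1 result:
u | a
q | 4
r | 1
r | 4
t | 2
E2 result:
u | a
r | 5
Witness: ('r', 1) appears 1× in E1 but 0× in E2.

no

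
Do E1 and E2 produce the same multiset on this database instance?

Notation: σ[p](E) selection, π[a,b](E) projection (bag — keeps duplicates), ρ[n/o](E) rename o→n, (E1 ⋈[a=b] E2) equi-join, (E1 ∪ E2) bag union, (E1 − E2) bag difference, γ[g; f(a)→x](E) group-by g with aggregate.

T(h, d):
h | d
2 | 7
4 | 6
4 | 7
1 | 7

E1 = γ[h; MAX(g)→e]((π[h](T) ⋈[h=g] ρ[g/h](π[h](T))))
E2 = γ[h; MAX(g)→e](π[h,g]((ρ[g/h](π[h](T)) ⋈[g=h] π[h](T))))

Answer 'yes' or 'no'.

E1 subexpression sizes:
  T → 4
  π[h](T) → 4
  T → 4
  π[h](T) → 4
  ρ[g/h](π[h](T)) → 4
  (π[h](T) ⋈[h=g] ρ[g/h](π[h](T))) → 6
  γ[h; MAX(g)→e]((π[h](T) ⋈[h=g] ρ[g/h](π[h](T)))) → 3
E2 subexpression sizes:
  T → 4
  π[h](T) → 4
  ρ[g/h](π[h](T)) → 4
  T → 4
  π[h](T) → 4
  (ρ[g/h](π[h](T)) ⋈[g=h] π[h](T)) → 6
  π[h,g]((ρ[g/h](π[h](T)) ⋈[g=h] π[h](T))) → 6
  γ[h; MAX(g)→e](π[h,g]((ρ[g/h](π[h](T)) ⋈[g=h] π[h](T)))) → 3

E1 and E2 produce the same multiset:
h | e
1 | 1
2 | 2
4 | 4

yes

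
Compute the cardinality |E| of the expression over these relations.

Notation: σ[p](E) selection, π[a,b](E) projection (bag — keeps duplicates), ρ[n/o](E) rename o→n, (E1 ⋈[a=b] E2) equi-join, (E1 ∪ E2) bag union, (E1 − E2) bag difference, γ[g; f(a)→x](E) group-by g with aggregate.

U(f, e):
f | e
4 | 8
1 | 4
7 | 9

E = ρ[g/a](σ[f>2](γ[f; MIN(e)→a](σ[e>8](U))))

Row counts bottom-up:
  U → 3
  σ[e>8](U) → 1
  γ[f; MIN(e)→a](σ[e>8](U)) → 1
  σ[f>2](γ[f; MIN(e)→a](σ[e>8](U))) → 1
  ρ[g/a](σ[f>2](γ[f; MIN(e)→a](σ[e>8](U)))) → 1

|E| = 1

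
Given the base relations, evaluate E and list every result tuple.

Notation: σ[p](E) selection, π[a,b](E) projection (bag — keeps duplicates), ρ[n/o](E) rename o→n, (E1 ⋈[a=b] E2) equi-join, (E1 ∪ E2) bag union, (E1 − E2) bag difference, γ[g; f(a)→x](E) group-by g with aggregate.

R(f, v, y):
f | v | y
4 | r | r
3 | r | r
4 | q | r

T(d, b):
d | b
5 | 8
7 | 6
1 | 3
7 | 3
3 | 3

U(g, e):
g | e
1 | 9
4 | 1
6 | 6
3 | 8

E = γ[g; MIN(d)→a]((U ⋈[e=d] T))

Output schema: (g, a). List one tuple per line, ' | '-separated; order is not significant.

Per-node cardinality:
  U → 4
  T → 5
  (U ⋈[e=d] T) → 1
  γ[g; MIN(d)→a]((U ⋈[e=d] T)) → 1

== RESULT ==
g | a
4 | 1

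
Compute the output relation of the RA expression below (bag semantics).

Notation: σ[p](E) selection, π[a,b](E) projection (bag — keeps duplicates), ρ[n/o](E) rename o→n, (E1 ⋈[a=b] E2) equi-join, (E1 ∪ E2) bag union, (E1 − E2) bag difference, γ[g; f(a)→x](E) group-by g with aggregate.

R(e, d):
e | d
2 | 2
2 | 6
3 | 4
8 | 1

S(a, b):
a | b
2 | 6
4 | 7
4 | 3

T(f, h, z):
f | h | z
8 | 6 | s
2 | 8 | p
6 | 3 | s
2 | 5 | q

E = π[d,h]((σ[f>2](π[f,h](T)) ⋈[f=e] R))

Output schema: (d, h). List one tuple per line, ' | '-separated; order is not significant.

Row counts bottom-up:
  T → 4
  π[f,h](T) → 4
  σ[f>2](π[f,h](T)) → 2
  R → 4
  (σ[f>2](π[f,h](T)) ⋈[f=e] R) → 1
  π[d,h]((σ[f>2](π[f,h](T)) ⋈[f=e] R)) → 1

== RESULT ==
d | h
1 | 6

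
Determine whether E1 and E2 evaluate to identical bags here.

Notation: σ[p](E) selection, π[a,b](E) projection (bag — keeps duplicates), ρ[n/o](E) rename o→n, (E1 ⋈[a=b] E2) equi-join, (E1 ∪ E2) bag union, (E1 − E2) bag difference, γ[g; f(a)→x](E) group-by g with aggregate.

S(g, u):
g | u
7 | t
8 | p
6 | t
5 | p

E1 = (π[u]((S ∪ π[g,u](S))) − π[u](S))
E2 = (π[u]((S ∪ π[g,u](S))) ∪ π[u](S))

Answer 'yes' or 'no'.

E1 per-node cardinality:
  S → 4
  S → 4
  π[g,u](S) → 4
  (S ∪ π[g,u](S)) → 8
  π[u]((S ∪ π[g,u](S))) → 8
  S → 4
  π[u](S) → 4
  (π[u]((S ∪ π[g,u](S))) − π[u](S)) → 4
E2 per-node cardinality:
  S → 4
  S → 4
  π[g,u](S) → 4
  (S ∪ π[g,u](S)) → 8
  π[u]((S ∪ π[g,u](S))) → 8
  S → 4
  π[u](S) → 4
  (π[u]((S ∪ π[g,u](S))) ∪ π[u](S)) → 12

E1 result:
u
p
p
t
t
E2 result:
u
p
p
p
p
p
p
t
t
t
t
t
t
Witness: ('p',) appears 2× in E1 but 6× in E2.

no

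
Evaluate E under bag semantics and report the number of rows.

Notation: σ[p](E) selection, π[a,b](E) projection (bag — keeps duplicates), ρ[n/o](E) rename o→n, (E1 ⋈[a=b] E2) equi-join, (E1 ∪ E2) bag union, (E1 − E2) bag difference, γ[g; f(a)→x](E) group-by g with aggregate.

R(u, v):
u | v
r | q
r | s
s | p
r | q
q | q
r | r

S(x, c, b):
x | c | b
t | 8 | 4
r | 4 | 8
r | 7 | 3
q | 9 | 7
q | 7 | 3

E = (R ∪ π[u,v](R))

Row counts bottom-up:
  R → 6
  R → 6
  π[u,v](R) → 6
  (R ∪ π[u,v](R)) → 12

|E| = 12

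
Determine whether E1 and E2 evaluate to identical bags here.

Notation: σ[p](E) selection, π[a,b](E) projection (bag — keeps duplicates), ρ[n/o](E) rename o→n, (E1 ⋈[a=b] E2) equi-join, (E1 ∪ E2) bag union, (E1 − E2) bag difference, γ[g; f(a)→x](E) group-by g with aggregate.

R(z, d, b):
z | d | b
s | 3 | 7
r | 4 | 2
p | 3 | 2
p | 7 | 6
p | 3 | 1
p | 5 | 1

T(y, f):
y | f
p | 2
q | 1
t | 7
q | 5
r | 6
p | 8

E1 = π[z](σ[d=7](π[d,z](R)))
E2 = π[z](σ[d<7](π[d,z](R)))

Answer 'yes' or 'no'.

E1 subexpression sizes:
  R → 6
  π[d,z](R) → 6
  σ[d=7](π[d,z](R)) → 1
  π[z](σ[d=7](π[d,z](R))) → 1
E2 subexpression sizes:
  R → 6
  π[d,z](R) → 6
  σ[d<7](π[d,z](R)) → 5
  π[z](σ[d<7](π[d,z](R))) → 5

E1 result:
z
p
E2 result:
z
p
p
p
r
s
Witness: ('p',) appears 1× in E1 but 3× in E2.

no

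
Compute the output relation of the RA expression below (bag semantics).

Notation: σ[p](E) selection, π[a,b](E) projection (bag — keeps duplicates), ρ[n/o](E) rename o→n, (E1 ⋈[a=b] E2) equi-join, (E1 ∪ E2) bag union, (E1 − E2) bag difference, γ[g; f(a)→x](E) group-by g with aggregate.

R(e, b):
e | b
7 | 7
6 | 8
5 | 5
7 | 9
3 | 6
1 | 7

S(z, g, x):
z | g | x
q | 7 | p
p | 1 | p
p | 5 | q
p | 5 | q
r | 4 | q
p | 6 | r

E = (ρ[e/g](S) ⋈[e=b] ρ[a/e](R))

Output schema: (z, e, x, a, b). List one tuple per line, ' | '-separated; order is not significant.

Subexpression sizes:
  S → 6
  ρ[e/g](S) → 6
  R → 6
  ρ[a/e](R) → 6
  (ρ[e/g](S) ⋈[e=b] ρ[a/e](R)) → 5

== RESULT ==
z | e | x | a | b
p | 5 | q | 5 | 5
p | 5 | q | 5 | 5
p | 6 | r | 3 | 6
q | 7 | p | 1 | 7
q | 7 | p | 7 | 7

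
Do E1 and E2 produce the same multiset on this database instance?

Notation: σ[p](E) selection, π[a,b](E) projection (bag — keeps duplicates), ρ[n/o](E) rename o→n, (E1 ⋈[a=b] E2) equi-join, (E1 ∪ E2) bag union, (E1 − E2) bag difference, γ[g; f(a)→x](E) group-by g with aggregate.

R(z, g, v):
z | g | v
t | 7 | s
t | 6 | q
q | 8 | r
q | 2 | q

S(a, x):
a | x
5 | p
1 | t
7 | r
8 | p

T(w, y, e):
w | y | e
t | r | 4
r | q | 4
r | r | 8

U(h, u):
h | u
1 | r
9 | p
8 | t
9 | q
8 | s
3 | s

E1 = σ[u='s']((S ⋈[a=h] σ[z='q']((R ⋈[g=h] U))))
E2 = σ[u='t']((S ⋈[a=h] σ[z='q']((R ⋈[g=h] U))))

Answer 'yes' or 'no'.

E1 row counts bottom-up:
  S → 4
  R → 4
  U → 6
  (R ⋈[g=h] U) → 2
  σ[z='q']((R ⋈[g=h] U)) → 2
  (S ⋈[a=h] σ[z='q']((R ⋈[g=h] U))) → 2
  σ[u='s']((S ⋈[a=h] σ[z='q']((R ⋈[g=h] U)))) → 1
E2 row counts bottom-up:
  S → 4
  R → 4
  U → 6
  (R ⋈[g=h] U) → 2
  σ[z='q']((R ⋈[g=h] U)) → 2
  (S ⋈[a=h] σ[z='q']((R ⋈[g=h] U))) → 2
  σ[u='t']((S ⋈[a=h] σ[z='q']((R ⋈[g=h] U)))) → 1

E1 result:
a | x | z | g | v | h | u
8 | p | q | 8 | r | 8 | s
E2 result:
a | x | z | g | v | h | u
8 | p | q | 8 | r | 8 | t
Witness: (8, 'p', 'q', 8, 'r', 8, 's') appears 1× in E1 but 0× in E2.

no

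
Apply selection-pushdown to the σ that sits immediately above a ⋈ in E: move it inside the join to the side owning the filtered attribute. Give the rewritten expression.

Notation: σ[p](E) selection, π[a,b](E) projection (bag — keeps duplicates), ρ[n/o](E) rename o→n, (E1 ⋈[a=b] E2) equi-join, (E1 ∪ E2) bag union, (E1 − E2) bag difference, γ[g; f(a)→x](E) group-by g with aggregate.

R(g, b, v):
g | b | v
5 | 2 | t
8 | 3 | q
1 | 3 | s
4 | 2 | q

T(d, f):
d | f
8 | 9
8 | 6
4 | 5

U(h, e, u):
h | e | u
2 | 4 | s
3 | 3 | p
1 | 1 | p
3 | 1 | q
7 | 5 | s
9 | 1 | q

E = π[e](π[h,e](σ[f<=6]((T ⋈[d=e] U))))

σ filters on f, owned by the left side.
E' = π[e](π[h,e]((σ[f<=6](T) ⋈[d=e] U)))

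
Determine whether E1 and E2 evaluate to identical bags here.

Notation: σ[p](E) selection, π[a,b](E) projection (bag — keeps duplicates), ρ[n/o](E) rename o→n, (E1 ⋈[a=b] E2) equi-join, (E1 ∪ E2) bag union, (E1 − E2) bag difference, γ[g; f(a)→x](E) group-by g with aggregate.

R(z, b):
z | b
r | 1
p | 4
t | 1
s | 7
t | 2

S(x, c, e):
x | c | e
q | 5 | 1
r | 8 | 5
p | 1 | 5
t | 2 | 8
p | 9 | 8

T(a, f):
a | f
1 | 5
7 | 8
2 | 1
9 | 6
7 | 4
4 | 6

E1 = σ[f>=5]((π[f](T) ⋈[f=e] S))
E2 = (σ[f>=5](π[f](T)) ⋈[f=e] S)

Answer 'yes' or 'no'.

E1 row counts bottom-up:
  T → 6
  π[f](T) → 6
  S → 5
  (π[f](T) ⋈[f=e] S) → 5
  σ[f>=5]((π[f](T) ⋈[f=e] S)) → 4
E2 row counts bottom-up:
  T → 6
  π[f](T) → 6
  σ[f>=5](π[f](T)) → 4
  S → 5
  (σ[f>=5](π[f](T)) ⋈[f=e] S) → 4

E1 and E2 produce the same multiset:
f | x | c | e
5 | p | 1 | 5
5 | r | 8 | 5
8 | p | 9 | 8
8 | t | 2 | 8

yes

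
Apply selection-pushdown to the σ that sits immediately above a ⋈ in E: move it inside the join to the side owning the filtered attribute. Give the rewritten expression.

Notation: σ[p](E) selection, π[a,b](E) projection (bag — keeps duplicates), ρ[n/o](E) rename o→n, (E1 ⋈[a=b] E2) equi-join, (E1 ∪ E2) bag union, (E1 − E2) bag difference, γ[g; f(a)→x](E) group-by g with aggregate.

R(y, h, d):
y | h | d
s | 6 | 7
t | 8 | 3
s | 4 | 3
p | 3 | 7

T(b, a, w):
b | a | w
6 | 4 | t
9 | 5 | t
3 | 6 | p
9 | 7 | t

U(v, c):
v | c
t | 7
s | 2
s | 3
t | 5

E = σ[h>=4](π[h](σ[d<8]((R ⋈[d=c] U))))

σ filters on d, owned by the left side.
E' = σ[h>=4](π[h]((σ[d<8](R) ⋈[d=c] U)))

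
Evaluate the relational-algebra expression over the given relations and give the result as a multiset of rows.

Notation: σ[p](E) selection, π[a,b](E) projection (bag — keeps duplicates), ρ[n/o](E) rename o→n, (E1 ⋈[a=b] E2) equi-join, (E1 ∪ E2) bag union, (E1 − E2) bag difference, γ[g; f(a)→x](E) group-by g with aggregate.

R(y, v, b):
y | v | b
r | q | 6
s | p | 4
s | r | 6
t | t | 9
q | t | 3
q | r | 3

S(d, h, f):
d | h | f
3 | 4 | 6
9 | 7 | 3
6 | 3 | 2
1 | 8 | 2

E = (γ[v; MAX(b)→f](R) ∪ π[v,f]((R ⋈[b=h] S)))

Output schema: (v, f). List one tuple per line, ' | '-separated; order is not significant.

Stepwise |·|:
  R → 6
  γ[v; MAX(b)→f](R) → 4
  R → 6
  S → 4
  (R ⋈[b=h] S) → 3
  π[v,f]((R ⋈[b=h] S)) → 3
  (γ[v; MAX(b)→f](R) ∪ π[v,f]((R ⋈[b=h] S))) → 7

== RESULT ==
v | f
p | 4
p | 6
q | 6
r | 2
r | 6
t | 2
t | 9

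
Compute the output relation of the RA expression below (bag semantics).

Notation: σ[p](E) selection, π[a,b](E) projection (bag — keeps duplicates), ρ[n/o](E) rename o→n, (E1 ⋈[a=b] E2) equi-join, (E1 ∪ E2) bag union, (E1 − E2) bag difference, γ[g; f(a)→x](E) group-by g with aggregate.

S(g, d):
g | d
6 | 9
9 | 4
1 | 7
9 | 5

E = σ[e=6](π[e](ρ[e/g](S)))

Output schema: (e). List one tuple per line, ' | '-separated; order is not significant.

Per-node cardinality:
  S → 4
  ρ[e/g](S) → 4
  π[e](ρ[e/g](S)) → 4
  σ[e=6](π[e](ρ[e/g](S))) → 1

== RESULT ==
e
6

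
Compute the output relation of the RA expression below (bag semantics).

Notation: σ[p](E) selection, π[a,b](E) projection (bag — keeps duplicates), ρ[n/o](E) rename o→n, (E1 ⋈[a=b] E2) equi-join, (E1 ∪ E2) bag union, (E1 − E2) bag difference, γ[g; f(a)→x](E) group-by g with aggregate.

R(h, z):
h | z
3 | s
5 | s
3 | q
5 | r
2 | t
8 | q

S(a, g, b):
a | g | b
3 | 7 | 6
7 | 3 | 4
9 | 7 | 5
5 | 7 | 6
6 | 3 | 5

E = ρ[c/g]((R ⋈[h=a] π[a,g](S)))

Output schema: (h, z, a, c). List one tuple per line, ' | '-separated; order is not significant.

Subexpression sizes:
  R → 6
  S → 5
  π[a,g](S) → 5
  (R ⋈[h=a] π[a,g](S)) → 4
  ρ[c/g]((R ⋈[h=a] π[a,g](S))) → 4

== RESULT ==
h | z | a | c
3 | q | 3 | 7
3 | s | 3 | 7
5 | r | 5 | 7
5 | s | 5 | 7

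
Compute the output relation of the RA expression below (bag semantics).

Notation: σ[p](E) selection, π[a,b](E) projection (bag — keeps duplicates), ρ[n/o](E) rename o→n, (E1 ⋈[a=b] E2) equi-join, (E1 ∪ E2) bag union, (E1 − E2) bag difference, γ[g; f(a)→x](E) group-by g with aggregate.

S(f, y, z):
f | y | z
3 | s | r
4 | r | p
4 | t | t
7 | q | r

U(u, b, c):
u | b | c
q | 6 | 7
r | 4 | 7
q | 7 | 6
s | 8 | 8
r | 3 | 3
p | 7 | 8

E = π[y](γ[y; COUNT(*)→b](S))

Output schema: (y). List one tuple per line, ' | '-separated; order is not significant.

Subexpression sizes:
  S → 4
  γ[y; COUNT(*)→b](S) → 4
  π[y](γ[y; COUNT(*)→b](S)) → 4

== RESULT ==
y
q
r
s
t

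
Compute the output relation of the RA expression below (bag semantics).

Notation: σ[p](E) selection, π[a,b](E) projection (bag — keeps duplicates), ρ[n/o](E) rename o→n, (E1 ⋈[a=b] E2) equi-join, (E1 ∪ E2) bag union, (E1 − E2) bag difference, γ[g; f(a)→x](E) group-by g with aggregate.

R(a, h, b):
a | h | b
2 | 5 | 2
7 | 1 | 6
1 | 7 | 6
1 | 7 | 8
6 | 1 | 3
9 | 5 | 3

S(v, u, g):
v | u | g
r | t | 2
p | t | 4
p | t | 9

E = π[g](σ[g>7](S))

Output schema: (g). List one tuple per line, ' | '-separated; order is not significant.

Stepwise |·|:
  S → 3
  σ[g>7](S) → 1
  π[g](σ[g>7](S)) → 1

== RESULT ==
g
9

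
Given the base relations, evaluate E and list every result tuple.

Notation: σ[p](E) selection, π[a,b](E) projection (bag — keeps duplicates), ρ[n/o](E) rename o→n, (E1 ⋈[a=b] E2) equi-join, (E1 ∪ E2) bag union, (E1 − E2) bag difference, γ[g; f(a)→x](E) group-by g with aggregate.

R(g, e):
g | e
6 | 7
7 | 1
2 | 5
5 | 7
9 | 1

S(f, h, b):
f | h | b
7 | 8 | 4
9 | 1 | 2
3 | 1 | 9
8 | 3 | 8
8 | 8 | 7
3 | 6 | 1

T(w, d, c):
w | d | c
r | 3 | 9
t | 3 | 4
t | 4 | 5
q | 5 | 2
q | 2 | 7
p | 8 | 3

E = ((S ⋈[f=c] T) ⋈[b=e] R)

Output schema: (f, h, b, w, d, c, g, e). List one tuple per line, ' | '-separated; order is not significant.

Row counts bottom-up:
  S → 6
  T → 6
  (S ⋈[f=c] T) → 4
  R → 5
  ((S ⋈[f=c] T) ⋈[b=e] R) → 2

== RESULT ==
f | h | b | w | d | c | g | e
3 | 6 | 1 | p | 8 | 3 | 7 | 1
3 | 6 | 1 | p | 8 | 3 | 9 | 1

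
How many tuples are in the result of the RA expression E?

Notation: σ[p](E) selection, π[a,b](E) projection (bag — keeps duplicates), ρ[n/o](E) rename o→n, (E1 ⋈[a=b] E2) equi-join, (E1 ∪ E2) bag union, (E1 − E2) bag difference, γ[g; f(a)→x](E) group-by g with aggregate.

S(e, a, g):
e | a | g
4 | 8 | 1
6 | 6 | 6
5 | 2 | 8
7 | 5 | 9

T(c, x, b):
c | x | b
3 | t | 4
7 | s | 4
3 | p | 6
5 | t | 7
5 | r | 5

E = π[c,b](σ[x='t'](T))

Row counts bottom-up:
  T → 5
  σ[x='t'](T) → 2
  π[c,b](σ[x='t'](T)) → 2

|E| = 2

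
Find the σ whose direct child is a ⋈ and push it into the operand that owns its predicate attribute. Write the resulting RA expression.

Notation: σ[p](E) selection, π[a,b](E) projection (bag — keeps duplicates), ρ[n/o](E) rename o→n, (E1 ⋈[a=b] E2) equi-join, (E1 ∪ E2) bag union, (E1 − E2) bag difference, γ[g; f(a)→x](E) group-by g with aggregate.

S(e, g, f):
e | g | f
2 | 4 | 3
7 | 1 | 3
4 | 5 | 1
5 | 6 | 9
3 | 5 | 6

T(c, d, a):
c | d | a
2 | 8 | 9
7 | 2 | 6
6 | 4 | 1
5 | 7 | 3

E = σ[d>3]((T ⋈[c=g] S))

σ filters on d, owned by the left side.
E' = (σ[d>3](T) ⋈[c=g] S)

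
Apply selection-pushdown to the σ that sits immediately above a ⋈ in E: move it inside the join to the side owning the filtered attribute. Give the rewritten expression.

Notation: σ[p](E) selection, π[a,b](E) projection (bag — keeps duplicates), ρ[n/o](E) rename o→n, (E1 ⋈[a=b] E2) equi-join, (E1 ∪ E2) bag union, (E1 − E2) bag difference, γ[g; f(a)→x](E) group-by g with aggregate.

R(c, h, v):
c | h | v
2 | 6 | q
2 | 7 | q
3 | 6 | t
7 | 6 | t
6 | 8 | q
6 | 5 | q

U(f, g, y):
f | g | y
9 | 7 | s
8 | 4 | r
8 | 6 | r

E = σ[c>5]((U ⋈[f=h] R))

σ filters on c, owned by the right side.
E' = (U ⋈[f=h] σ[c>5](R))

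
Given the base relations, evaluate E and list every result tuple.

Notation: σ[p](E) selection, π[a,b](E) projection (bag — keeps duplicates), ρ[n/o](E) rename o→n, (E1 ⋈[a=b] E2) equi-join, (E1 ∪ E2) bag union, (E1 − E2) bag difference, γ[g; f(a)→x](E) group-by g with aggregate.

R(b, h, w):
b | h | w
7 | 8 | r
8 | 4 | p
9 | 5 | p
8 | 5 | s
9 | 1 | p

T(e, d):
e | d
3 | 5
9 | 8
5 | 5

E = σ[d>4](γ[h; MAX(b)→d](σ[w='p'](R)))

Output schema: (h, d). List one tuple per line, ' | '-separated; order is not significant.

Stepwise |·|:
  R → 5
  σ[w='p'](R) → 3
  γ[h; MAX(b)→d](σ[w='p'](R)) → 3
  σ[d>4](γ[h; MAX(b)→d](σ[w='p'](R))) → 3

== RESULT ==
h | d
1 | 9
4 | 8
5 | 9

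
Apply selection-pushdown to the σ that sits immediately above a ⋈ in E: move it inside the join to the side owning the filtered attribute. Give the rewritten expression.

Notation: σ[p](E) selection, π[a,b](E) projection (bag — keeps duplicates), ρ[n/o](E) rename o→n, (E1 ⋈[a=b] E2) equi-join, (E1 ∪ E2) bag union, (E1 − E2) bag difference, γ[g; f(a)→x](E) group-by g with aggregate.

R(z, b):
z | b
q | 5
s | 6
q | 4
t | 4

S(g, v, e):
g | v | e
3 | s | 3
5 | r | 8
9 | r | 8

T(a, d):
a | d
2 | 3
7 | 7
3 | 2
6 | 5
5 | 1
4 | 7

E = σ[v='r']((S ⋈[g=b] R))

σ filters on v, owned by the left side.
E' = (σ[v='r'](S) ⋈[g=b] R)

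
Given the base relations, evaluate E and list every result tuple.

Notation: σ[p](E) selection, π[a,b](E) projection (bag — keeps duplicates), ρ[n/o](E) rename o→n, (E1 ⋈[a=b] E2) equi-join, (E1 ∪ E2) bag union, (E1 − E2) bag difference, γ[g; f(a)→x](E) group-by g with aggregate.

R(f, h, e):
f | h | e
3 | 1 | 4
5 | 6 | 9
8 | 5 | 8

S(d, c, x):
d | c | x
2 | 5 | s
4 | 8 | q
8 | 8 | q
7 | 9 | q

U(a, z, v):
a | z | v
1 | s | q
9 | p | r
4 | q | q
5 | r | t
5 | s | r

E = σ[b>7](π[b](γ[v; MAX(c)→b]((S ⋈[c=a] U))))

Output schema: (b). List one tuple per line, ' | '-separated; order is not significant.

Subexpression sizes:
  S → 4
  U → 5
  (S ⋈[c=a] U) → 3
  γ[v; MAX(c)→b]((S ⋈[c=a] U)) → 2
  π[b](γ[v; MAX(c)→b]((S ⋈[c=a] U))) → 2
  σ[b>7](π[b](γ[v; MAX(c)→b]((S ⋈[c=a] U)))) → 1

== RESULT ==
b
9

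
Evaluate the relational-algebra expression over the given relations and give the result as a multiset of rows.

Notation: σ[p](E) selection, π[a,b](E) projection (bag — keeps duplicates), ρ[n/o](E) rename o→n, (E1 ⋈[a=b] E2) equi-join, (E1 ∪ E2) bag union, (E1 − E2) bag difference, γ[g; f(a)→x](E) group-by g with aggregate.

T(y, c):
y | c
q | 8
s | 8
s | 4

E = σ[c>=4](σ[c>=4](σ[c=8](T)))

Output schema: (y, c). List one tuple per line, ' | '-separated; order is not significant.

Row counts bottom-up:
  T → 3
  σ[c=8](T) → 2
  σ[c>=4](σ[c=8](T)) → 2
  σ[c>=4](σ[c>=4](σ[c=8](T))) → 2

== RESULT ==
y | c
q | 8
s | 8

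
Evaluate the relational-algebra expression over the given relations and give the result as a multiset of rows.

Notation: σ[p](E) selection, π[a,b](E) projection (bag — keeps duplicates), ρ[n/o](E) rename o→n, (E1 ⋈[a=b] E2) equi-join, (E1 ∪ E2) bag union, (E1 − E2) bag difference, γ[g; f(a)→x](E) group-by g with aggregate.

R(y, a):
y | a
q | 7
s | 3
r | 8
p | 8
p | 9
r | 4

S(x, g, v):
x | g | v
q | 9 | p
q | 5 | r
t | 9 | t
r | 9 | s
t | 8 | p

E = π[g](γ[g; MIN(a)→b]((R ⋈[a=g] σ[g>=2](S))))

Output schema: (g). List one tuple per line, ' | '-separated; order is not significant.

Stepwise |·|:
  R → 6
  S → 5
  σ[g>=2](S) → 5
  (R ⋈[a=g] σ[g>=2](S)) → 5
  γ[g; MIN(a)→b]((R ⋈[a=g] σ[g>=2](S))) → 2
  π[g](γ[g; MIN(a)→b]((R ⋈[a=g] σ[g>=2](S)))) → 2

== RESULT ==
g
8
9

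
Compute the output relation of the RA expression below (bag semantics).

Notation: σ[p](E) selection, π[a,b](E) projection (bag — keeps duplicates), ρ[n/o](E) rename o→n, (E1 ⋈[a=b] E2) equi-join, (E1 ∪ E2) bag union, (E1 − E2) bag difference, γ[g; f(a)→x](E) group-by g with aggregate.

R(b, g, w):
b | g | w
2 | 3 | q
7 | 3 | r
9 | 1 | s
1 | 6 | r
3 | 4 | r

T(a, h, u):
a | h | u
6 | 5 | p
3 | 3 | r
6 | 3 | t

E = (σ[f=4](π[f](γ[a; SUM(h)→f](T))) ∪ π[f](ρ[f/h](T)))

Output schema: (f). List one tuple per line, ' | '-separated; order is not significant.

Per-node cardinality:
  T → 3
  γ[a; SUM(h)→f](T) → 2
  π[f](γ[a; SUM(h)→f](T)) → 2
  σ[f=4](π[f](γ[a; SUM(h)→f](T))) → 0
  T → 3
  ρ[f/h](T) → 3
  π[f](ρ[f/h](T)) → 3
  (σ[f=4](π[f](γ[a; SUM(h)→f](T))) ∪ π[f](ρ[f/h](T))) → 3

== RESULT ==
f
3
3
5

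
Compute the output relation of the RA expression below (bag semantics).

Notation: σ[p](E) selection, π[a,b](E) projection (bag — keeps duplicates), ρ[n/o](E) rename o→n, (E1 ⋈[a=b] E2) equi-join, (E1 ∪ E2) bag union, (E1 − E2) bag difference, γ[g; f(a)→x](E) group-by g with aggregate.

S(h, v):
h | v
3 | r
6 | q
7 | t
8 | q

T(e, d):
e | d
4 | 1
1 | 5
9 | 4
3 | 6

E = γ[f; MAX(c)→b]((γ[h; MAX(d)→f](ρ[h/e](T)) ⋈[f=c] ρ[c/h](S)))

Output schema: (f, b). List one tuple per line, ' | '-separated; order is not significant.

Subexpression sizes:
  T → 4
  ρ[h/e](T) → 4
  γ[h; MAX(d)→f](ρ[h/e](T)) → 4
  S → 4
  ρ[c/h](S) → 4
  (γ[h; MAX(d)→f](ρ[h/e](T)) ⋈[f=c] ρ[c/h](S)) → 1
  γ[f; MAX(c)→b]((γ[h; MAX(d)→f](ρ[h/e](T)) ⋈[f=c] ρ[c/h](S))) → 1

== RESULT ==
f | b
6 | 6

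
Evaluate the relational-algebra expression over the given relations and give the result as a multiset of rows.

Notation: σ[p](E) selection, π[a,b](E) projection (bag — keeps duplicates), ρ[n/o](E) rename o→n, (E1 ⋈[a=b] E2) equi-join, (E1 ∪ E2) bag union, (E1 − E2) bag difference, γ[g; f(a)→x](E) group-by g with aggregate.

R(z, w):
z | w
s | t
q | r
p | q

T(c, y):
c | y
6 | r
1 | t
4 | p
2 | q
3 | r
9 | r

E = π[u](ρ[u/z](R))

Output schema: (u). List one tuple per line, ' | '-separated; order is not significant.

Subexpression sizes:
  R → 3
  ρ[u/z](R) → 3
  π[u](ρ[u/z](R)) → 3

== RESULT ==
u
p
q
s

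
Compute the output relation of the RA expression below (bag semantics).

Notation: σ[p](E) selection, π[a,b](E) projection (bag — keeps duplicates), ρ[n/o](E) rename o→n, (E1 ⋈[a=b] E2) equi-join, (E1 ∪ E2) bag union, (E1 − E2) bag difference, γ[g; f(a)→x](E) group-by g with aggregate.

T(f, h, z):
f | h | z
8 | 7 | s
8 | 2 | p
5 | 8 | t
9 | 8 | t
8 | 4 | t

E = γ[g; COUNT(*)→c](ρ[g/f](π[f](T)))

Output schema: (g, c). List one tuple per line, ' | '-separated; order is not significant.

Stepwise |·|:
  T → 5
  π[f](T) → 5
  ρ[g/f](π[f](T)) → 5
  γ[g; COUNT(*)→c](ρ[g/f](π[f](T))) → 3

== RESULT ==
g | c
5 | 1
8 | 3
9 | 1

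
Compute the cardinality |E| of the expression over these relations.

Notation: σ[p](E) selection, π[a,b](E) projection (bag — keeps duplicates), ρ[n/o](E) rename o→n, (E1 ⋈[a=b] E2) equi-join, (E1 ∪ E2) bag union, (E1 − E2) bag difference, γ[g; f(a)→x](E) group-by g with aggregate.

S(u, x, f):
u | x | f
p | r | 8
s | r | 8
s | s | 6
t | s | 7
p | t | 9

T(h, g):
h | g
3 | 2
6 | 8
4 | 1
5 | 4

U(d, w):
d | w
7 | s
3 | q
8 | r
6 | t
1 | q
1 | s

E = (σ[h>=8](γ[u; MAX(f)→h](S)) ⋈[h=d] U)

Stepwise |·|:
  S → 5
  γ[u; MAX(f)→h](S) → 3
  σ[h>=8](γ[u; MAX(f)→h](S)) → 2
  U → 6
  (σ[h>=8](γ[u; MAX(f)→h](S)) ⋈[h=d] U) → 1

|E| = 1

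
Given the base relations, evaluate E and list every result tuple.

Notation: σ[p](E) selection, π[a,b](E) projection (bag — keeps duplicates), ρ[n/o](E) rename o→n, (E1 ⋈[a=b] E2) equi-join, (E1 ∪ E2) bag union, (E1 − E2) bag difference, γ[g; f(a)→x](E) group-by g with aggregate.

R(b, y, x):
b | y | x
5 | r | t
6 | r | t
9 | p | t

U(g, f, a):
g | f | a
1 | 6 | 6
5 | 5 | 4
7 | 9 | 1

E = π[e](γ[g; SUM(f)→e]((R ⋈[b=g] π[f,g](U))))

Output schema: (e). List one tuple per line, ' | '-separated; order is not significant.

Subexpression sizes:
  R → 3
  U → 3
  π[f,g](U) → 3
  (R ⋈[b=g] π[f,g](U)) → 1
  γ[g; SUM(f)→e]((R ⋈[b=g] π[f,g](U))) → 1
  π[e](γ[g; SUM(f)→e]((R ⋈[b=g] π[f,g](U)))) → 1

== RESULT ==
e
5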